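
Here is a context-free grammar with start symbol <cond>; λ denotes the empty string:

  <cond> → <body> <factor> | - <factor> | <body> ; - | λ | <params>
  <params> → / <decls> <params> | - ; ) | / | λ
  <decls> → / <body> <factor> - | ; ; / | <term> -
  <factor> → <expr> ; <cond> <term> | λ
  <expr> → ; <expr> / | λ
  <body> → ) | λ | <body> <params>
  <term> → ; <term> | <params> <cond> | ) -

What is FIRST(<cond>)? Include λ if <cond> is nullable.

{ ), -, /, ;, λ }

From <cond> → <body> <factor>: <body>, <factor> nullable, take FIRST(<body>) ∪ FIRST(<factor>) = { ), -, /, ; }; also λ since the whole RHS is nullable.
<cond> → - <factor> contributes {-}.
From <cond> → <body> ; -: <body> nullable, take FIRST(<body>) ∪ {;} = { ), -, /, ; }.
<cond> → λ contributes λ.
From <cond> → <params>: add FIRST(<params>) = { -, /, λ } (including λ since <params> is nullable).
Union: FIRST(<cond>) = { ), -, /, ;, λ }.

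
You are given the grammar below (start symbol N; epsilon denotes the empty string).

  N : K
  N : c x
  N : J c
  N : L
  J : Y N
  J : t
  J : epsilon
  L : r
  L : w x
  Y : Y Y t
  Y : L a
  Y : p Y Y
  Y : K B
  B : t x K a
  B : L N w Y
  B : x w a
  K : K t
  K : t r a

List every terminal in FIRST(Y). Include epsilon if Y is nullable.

From Y : Y Y t: add FIRST(Y) = { p, r, t, w }.
From Y : L a: add FIRST(L) = { r, w }.
Y : p Y Y contributes {p}.
From Y : K B: add FIRST(K) = { t }.
Union: FIRST(Y) = { p, r, t, w }.

{ p, r, t, w }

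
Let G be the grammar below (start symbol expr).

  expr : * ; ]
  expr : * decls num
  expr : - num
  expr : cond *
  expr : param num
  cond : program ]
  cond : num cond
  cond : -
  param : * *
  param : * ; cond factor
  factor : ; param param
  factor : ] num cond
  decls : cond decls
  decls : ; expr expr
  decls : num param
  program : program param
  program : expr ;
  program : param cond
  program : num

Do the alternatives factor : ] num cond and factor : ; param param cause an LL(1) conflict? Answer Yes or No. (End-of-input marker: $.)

FIRST(] num cond) = { ] } and FIRST(; param param) = { ; }.
The FIRST sets are disjoint and neither alternative is nullable — no conflict.

No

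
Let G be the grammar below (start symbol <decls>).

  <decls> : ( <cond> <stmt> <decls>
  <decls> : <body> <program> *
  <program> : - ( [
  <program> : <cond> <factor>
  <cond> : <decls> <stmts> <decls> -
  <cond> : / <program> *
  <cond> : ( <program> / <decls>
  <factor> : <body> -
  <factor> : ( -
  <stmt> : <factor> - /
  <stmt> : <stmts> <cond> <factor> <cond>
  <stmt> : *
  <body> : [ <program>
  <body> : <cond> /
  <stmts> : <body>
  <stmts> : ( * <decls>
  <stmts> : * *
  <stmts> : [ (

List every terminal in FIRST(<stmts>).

{ (, *, /, [ }

From <stmts> : <body>: add FIRST(<body>) = { (, /, [ }.
<stmts> : ( * <decls> contributes {(}.
<stmts> : * * contributes {*}.
<stmts> : [ ( contributes {[}.
Union: FIRST(<stmts>) = { (, *, /, [ }.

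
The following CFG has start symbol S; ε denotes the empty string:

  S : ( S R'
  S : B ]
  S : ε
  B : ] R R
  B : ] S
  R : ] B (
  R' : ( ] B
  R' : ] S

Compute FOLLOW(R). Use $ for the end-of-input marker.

{ $, (, ] }

In B : ] R R: add FIRST(R) = { ] }.
In B : ] R R: R is at the end, add FOLLOW(B) = { $, (, ] }.
Union: FOLLOW(R) = { $, (, ] }.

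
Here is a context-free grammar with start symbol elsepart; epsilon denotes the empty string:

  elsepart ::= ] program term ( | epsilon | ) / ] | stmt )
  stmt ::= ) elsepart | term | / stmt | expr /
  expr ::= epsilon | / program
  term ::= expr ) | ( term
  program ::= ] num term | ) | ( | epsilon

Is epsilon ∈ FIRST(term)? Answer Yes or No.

No

Nullable nonterminals: elsepart, expr, program.
No production of term has an RHS whose symbols are all nullable, so term is not nullable.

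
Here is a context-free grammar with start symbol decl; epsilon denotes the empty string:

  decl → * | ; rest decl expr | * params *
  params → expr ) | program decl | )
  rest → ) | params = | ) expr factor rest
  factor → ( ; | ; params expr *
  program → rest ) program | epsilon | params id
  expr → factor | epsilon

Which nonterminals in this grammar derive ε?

{ expr, program }

Directly nullable (have an epsilon-production): program, expr.
No other nonterminal has a production whose RHS symbols are all nullable.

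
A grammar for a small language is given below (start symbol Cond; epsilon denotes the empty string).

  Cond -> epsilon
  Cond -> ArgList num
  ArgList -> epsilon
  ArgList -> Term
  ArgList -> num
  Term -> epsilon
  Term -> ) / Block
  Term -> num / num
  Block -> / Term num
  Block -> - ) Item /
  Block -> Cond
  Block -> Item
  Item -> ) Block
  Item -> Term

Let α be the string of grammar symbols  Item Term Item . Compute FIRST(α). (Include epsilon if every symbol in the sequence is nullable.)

Add FIRST(Item)\{epsilon} = { ), num }; Item is nullable, continue.
Add FIRST(Term)\{epsilon} = { ), num }; Term is nullable, continue.
Add FIRST(Item)\{epsilon} = { ), num }; Item is nullable, continue.
Every symbol is nullable, so include epsilon.

{ ), num, epsilon }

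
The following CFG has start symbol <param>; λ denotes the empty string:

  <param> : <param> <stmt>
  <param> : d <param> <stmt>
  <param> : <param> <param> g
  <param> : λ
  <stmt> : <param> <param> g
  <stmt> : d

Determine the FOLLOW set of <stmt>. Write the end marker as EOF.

In <param> : <param> <stmt>: <stmt> is at the end, add FOLLOW(<param>) = { EOF, d, g }.
In <param> : d <param> <stmt>: <stmt> is at the end, add FOLLOW(<param>) = { EOF, d, g }.
Union: FOLLOW(<stmt>) = { EOF, d, g }.

{ EOF, d, g }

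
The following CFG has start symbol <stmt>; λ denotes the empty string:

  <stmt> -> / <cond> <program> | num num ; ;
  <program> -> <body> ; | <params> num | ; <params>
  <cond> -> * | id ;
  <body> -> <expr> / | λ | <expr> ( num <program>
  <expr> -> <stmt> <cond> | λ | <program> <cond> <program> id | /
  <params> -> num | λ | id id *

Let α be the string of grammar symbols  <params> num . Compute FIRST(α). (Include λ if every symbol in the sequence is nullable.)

{ id, num }

Add FIRST(<params>)\{λ} = { id, num }; <params> is nullable, continue.
num is a terminal; add {num} and stop.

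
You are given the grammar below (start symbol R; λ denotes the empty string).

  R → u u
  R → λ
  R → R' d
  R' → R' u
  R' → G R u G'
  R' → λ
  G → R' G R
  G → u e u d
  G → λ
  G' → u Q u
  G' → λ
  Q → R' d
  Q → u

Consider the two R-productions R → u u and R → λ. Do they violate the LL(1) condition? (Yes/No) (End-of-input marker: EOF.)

FIRST(u u) = { u } and FIRST(λ) = { λ }.
The second alternative is nullable and FOLLOW(R) = { EOF, d, u } shares u with FIRST of the first — conflict.

Yes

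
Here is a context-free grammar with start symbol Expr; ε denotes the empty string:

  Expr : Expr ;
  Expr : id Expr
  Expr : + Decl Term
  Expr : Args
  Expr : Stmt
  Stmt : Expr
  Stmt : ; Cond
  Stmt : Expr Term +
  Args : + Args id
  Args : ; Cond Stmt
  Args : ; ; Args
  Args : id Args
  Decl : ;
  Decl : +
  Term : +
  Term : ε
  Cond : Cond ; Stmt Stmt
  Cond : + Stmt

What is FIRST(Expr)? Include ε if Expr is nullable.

From Expr : Expr ;: add FIRST(Expr) = { +, ;, id }.
Expr : id Expr contributes {id}.
Expr : + Decl Term contributes {+}.
From Expr : Args: add FIRST(Args) = { +, ;, id }.
From Expr : Stmt: add FIRST(Stmt) = { +, ;, id }.
Union: FIRST(Expr) = { +, ;, id }.

{ +, ;, id }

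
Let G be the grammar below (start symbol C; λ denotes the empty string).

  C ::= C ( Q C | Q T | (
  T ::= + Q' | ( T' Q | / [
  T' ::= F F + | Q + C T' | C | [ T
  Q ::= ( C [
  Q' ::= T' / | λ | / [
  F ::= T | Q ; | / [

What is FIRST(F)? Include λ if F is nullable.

From F ::= T: add FIRST(T) = { (, +, / }.
From F ::= Q ;: add FIRST(Q) = { ( }.
F ::= / [ contributes {/}.
Union: FIRST(F) = { (, +, / }.

{ (, +, / }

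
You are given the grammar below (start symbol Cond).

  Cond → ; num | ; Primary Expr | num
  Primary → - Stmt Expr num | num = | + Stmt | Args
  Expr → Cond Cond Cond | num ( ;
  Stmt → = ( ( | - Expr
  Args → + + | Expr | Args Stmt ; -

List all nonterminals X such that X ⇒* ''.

No nonterminal has an empty production or an RHS whose symbols are all nullable.

{ } (none)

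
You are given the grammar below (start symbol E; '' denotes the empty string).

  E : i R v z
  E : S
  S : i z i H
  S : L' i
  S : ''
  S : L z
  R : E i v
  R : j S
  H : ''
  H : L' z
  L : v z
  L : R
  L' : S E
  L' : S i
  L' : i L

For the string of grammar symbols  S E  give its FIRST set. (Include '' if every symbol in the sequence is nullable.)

{ i, j, v, '' }

Add FIRST(S)\{''} = { i, j, v }; S is nullable, continue.
Add FIRST(E)\{''} = { i, j, v }; E is nullable, continue.
Every symbol is nullable, so include ''.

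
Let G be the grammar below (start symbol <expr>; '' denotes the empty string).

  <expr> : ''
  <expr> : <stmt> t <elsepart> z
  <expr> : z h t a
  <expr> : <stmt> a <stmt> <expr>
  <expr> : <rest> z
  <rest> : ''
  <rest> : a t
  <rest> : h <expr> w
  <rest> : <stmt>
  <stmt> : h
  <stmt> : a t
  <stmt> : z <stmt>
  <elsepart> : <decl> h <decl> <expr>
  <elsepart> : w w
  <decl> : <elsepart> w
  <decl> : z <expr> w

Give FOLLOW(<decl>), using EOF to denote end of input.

In <elsepart> : <decl> h <decl> <expr>: add FIRST(h <decl> <expr>) = { h }.
In <elsepart> : <decl> h <decl> <expr>: add FIRST(<expr>)\{''} = { a, h, z }.
  Since <expr> is nullable, also add FOLLOW(<elsepart>) = { w, z }.
Union: FOLLOW(<decl>) = { a, h, w, z }.

{ a, h, w, z }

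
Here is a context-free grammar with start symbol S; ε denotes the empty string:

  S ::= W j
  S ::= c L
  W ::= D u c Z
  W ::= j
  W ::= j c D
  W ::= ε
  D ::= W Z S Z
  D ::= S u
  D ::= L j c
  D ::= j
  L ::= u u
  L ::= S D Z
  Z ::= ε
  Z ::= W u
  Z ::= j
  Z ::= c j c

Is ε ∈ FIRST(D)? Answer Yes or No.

No

Nullable nonterminals: W, Z.
No production of D has an RHS whose symbols are all nullable, so D is not nullable.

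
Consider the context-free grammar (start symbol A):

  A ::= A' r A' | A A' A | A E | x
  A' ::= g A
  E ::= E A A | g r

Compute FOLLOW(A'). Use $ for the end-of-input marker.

{ $, g, r, x }

In A ::= A' r A': add FIRST(r A') = { r }.
In A ::= A' r A': A' is at the end, add FOLLOW(A) = { $, g, r, x }.
In A ::= A A' A: add FIRST(A) = { g, x }.
Union: FOLLOW(A') = { $, g, r, x }.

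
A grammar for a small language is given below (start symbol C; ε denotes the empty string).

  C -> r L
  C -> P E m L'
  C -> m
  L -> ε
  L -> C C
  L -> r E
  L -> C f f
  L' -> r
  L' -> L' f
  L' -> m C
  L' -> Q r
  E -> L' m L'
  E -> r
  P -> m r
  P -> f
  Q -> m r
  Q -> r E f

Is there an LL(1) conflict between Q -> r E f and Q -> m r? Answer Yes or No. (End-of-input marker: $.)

FIRST(r E f) = { r } and FIRST(m r) = { m }.
The FIRST sets are disjoint and neither alternative is nullable — no conflict.

No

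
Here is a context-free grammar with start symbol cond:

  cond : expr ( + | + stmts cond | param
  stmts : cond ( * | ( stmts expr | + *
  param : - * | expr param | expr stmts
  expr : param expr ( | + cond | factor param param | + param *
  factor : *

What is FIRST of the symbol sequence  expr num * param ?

Add FIRST(expr) = { *, +, - }; expr is not nullable, stop.

{ *, +, - }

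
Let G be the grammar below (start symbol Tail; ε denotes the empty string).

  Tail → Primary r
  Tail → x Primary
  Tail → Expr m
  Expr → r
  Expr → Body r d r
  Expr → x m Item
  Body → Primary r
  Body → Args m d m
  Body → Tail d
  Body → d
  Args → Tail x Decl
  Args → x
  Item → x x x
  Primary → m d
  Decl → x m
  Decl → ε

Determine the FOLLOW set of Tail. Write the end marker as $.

Tail is the start symbol, so $ ∈ FOLLOW(Tail).
In Body → Tail d: add FIRST(d) = { d }.
In Args → Tail x Decl: add FIRST(x Decl) = { x }.
Union: FOLLOW(Tail) = { $, d, x }.

{ $, d, x }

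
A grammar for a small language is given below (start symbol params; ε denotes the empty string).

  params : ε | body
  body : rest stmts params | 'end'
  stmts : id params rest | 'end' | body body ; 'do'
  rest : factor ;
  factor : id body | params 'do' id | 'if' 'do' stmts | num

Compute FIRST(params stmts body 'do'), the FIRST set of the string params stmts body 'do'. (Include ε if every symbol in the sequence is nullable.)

Add FIRST(params)\{ε} = { 'do', 'end', 'if', id, num }; params is nullable, continue.
Add FIRST(stmts) = { 'do', 'end', 'if', id, num }; stmts is not nullable, stop.

{ 'do', 'end', 'if', id, num }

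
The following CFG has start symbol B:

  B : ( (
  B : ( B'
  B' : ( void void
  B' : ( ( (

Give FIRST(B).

B : ( ( contributes {(}.
B : ( B' contributes {(}.
Union: FIRST(B) = { ( }.

{ ( }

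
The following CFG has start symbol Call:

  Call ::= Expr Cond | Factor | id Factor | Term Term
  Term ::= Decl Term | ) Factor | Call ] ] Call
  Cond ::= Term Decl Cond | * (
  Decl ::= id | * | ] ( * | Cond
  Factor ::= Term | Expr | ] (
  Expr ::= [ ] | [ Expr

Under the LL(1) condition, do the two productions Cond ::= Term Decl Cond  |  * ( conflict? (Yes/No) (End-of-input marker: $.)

Yes

FIRST(Term Decl Cond) = { ), *, [, ], id } and FIRST(* () = { * }.
Both contain *, so the two alternatives are not disjoint — LL(1) conflict.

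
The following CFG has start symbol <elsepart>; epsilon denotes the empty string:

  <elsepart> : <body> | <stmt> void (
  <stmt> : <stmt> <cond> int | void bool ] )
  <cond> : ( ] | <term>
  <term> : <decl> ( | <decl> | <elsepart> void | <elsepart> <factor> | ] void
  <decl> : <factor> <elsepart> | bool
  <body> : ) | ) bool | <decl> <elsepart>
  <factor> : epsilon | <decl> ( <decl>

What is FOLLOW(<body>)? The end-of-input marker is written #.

{ #, (, ), bool, int, void }

In <elsepart> : <body>: <body> is at the end, add FOLLOW(<elsepart>) = { #, (, ), bool, int, void }.
Union: FOLLOW(<body>) = { #, (, ), bool, int, void }.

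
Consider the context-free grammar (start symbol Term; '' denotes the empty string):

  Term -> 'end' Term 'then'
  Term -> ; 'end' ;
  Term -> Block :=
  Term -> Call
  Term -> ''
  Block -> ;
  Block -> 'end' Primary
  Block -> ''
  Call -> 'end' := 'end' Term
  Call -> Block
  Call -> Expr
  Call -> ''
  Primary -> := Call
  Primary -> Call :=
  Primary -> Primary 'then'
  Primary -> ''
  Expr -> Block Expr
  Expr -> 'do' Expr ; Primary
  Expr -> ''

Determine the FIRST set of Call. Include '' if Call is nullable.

{ 'do', 'end', ;, '' }

Call -> 'end' := 'end' Term contributes {'end'}.
From Call -> Block: add FIRST(Block) = { 'end', ;, '' } (including '' since Block is nullable).
From Call -> Expr: add FIRST(Expr) = { 'do', 'end', ;, '' } (including '' since Expr is nullable).
Call -> '' contributes ''.
Union: FIRST(Call) = { 'do', 'end', ;, '' }.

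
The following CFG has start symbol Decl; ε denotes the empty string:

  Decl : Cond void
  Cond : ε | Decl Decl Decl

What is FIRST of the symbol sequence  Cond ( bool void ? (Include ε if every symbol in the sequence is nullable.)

Add FIRST(Cond)\{ε} = { void }; Cond is nullable, continue.
( is a terminal; add {(} and stop.

{ (, void }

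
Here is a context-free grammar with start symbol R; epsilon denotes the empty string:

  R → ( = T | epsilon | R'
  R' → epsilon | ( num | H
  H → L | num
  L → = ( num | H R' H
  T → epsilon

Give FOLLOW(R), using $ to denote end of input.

{ $ }

R is the start symbol, so $ ∈ FOLLOW(R).
Union: FOLLOW(R) = { $ }.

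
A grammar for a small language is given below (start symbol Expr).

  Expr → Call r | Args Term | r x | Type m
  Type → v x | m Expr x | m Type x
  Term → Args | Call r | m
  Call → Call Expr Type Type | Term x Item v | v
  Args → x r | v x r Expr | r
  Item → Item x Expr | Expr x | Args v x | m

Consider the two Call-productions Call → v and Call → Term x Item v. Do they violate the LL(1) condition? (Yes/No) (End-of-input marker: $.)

Yes

FIRST(v) = { v } and FIRST(Term x Item v) = { m, r, v, x }.
Both contain v, so the two alternatives are not disjoint — LL(1) conflict.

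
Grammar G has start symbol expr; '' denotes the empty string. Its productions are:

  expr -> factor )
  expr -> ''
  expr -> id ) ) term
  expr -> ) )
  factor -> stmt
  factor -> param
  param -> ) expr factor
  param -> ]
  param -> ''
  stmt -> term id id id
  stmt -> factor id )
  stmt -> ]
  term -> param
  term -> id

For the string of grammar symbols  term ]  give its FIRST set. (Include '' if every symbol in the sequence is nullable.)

{ ), ], id }

Add FIRST(term)\{''} = { ), ], id }; term is nullable, continue.
] is a terminal; add {]} and stop.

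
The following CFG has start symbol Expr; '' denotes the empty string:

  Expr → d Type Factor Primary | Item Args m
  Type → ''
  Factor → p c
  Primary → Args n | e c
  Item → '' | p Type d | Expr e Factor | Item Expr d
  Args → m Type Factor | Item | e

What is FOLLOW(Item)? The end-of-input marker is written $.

{ d, e, m, n, p }

In Expr → Item Args m: add FIRST(Args m) = { d, e, m, p }.
In Item → Item Expr d: add FIRST(Expr d) = { d, e, m, p }.
In Args → Item: Item is at the end, add FOLLOW(Args) = { m, n }.
Union: FOLLOW(Item) = { d, e, m, n, p }.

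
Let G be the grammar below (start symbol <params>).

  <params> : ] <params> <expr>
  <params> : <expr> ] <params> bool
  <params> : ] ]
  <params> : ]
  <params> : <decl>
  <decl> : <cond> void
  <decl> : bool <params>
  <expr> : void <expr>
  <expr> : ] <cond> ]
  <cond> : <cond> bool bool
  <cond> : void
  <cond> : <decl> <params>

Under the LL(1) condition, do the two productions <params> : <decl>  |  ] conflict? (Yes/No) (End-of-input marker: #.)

FIRST(<decl>) = { bool, void } and FIRST(]) = { ] }.
The FIRST sets are disjoint and neither alternative is nullable — no conflict.

No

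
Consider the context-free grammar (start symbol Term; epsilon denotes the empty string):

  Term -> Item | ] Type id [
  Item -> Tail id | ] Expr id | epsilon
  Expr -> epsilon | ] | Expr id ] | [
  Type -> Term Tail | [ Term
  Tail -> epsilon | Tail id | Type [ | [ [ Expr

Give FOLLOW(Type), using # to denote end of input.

{ [, id }

In Term -> ] Type id [: add FIRST(id [) = { id }.
In Tail -> Type [: add FIRST([) = { [ }.
Union: FOLLOW(Type) = { [, id }.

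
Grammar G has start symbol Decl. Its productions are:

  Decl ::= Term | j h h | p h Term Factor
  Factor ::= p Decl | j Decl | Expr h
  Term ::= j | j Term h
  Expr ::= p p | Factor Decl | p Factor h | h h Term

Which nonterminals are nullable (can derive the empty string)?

{ } (none)

No nonterminal has an empty production or an RHS whose symbols are all nullable.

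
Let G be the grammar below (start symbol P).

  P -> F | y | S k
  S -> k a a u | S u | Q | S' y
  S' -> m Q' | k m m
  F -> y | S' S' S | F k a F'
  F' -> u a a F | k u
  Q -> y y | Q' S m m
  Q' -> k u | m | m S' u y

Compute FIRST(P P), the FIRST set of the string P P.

{ k, m, y }

Add FIRST(P) = { k, m, y }; P is not nullable, stop.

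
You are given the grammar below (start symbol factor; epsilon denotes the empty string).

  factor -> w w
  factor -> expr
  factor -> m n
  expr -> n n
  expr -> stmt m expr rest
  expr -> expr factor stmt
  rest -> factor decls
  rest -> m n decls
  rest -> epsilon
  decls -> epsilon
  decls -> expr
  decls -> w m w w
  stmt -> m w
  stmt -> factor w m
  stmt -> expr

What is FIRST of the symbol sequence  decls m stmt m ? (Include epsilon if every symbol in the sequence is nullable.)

{ m, n, w }

Add FIRST(decls)\{epsilon} = { m, n, w }; decls is nullable, continue.
m is a terminal; add {m} and stop.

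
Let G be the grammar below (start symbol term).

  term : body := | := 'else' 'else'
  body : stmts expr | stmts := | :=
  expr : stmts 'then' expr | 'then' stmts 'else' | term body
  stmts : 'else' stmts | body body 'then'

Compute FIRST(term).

From term : body :=: add FIRST(body) = { 'else', := }.
term : := 'else' 'else' contributes {:=}.
Union: FIRST(term) = { 'else', := }.

{ 'else', := }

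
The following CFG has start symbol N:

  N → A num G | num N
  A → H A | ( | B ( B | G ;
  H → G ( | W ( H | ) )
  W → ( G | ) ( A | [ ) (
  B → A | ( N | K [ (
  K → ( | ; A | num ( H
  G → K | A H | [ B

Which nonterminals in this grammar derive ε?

No nonterminal has an empty production or an RHS whose symbols are all nullable.

{ } (none)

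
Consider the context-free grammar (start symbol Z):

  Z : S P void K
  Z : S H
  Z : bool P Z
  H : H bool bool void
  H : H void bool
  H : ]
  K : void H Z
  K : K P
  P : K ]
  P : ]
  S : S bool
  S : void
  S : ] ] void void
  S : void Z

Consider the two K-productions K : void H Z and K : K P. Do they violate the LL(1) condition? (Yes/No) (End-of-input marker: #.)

FIRST(void H Z) = { void } and FIRST(K P) = { void }.
Both contain void, so the two alternatives are not disjoint — LL(1) conflict.

Yes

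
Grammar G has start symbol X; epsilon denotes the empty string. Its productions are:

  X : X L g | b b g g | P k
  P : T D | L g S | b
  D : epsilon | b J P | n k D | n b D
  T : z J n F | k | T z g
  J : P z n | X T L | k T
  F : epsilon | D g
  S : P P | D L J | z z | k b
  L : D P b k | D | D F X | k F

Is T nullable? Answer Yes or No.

No

Nullable nonterminals: D, F, L.
No production of T has an RHS whose symbols are all nullable, so T is not nullable.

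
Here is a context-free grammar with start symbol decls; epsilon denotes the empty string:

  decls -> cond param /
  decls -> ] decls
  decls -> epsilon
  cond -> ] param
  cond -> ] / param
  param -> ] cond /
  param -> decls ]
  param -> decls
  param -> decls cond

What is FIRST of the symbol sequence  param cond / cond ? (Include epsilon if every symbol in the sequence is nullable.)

{ ] }

Add FIRST(param)\{epsilon} = { ] }; param is nullable, continue.
Add FIRST(cond) = { ] }; cond is not nullable, stop.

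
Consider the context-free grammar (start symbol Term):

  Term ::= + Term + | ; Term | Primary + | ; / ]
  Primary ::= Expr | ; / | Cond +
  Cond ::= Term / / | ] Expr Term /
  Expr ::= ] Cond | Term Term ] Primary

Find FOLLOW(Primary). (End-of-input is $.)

In Term ::= Primary +: add FIRST(+) = { + }.
In Expr ::= Term Term ] Primary: Primary is at the end, add FOLLOW(Expr) = { +, ;, ] }.
Union: FOLLOW(Primary) = { +, ;, ] }.

{ +, ;, ] }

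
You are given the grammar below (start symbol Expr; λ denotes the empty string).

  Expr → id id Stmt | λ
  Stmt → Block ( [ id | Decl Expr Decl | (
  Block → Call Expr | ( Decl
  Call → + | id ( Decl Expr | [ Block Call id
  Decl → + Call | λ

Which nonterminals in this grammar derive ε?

Directly nullable (have an λ-production): Expr, Decl.
Stmt → Decl Expr Decl with every symbol nullable, so Stmt is nullable.
No other nonterminal has a production whose RHS symbols are all nullable.

{ Decl, Expr, Stmt }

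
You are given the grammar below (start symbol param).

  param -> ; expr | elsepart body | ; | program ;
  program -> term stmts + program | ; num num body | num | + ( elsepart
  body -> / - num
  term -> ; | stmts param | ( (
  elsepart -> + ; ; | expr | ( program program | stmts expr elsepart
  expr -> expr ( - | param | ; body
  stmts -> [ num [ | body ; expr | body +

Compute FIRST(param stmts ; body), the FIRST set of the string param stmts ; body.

Add FIRST(param) = { (, +, /, ;, [, num }; param is not nullable, stop.

{ (, +, /, ;, [, num }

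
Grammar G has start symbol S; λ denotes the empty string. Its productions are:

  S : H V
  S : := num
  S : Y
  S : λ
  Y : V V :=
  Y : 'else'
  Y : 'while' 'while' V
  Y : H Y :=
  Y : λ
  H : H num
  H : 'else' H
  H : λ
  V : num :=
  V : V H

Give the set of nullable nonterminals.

Directly nullable (have an λ-production): S, Y, H.
No other nonterminal has a production whose RHS symbols are all nullable.

{ H, S, Y }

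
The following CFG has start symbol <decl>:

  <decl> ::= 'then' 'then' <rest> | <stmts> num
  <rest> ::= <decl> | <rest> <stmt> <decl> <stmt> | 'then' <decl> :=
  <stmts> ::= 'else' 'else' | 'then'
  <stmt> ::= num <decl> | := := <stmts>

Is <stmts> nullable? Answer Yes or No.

No

No nonterminal in this grammar is nullable.
No production of <stmts> has an RHS whose symbols are all nullable, so <stmts> is not nullable.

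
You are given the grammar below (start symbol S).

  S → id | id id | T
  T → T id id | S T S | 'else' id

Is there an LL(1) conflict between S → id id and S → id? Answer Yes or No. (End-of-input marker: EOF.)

Yes

FIRST(id id) = { id } and FIRST(id) = { id }.
Both contain id, so the two alternatives are not disjoint — LL(1) conflict.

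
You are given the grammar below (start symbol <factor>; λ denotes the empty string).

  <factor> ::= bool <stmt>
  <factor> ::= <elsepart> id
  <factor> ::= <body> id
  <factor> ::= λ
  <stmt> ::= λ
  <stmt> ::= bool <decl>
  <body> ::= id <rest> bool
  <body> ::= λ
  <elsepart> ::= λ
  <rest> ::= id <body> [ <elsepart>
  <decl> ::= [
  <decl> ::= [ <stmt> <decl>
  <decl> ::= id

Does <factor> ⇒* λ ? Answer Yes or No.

<factor> has an λ-production, so <factor> ⇒ λ.

Yes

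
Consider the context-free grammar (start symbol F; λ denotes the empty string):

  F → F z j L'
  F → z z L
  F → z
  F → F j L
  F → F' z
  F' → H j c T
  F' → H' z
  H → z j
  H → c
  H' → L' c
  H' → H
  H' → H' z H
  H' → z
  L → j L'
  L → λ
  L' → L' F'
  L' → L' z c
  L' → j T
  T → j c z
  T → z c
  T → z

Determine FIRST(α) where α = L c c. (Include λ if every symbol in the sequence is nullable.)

Add FIRST(L)\{λ} = { j }; L is nullable, continue.
c is a terminal; add {c} and stop.

{ c, j }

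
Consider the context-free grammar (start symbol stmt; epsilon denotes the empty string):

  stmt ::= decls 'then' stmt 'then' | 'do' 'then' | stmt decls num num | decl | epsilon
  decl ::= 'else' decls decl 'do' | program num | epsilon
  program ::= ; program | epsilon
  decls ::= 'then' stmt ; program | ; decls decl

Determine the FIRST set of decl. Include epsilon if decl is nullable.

decl ::= 'else' decls decl 'do' contributes {'else'}.
From decl ::= program num: program nullable, take FIRST(program) ∪ {num} = { ;, num }.
decl ::= epsilon contributes epsilon.
Union: FIRST(decl) = { 'else', ;, num, epsilon }.

{ 'else', ;, num, epsilon }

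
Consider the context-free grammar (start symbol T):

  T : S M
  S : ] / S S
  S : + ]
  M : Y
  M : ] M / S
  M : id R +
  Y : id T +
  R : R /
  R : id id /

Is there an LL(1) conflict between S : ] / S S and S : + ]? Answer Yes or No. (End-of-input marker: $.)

No

FIRST(] / S S) = { ] } and FIRST(+ ]) = { + }.
The FIRST sets are disjoint and neither alternative is nullable — no conflict.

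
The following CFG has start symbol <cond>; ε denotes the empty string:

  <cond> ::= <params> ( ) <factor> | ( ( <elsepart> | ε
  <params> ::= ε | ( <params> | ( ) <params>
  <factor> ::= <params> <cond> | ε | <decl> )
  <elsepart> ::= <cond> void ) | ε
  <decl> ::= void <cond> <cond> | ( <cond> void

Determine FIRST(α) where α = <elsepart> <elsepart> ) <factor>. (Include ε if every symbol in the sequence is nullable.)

{ (, ), void }

Add FIRST(<elsepart>)\{ε} = { (, void }; <elsepart> is nullable, continue.
Add FIRST(<elsepart>)\{ε} = { (, void }; <elsepart> is nullable, continue.
) is a terminal; add {)} and stop.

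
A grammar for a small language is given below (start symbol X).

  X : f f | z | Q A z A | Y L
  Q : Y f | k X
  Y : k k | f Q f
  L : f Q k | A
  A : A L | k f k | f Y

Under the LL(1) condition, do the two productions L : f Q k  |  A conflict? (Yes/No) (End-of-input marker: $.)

FIRST(f Q k) = { f } and FIRST(A) = { f, k }.
Both contain f, so the two alternatives are not disjoint — LL(1) conflict.

Yes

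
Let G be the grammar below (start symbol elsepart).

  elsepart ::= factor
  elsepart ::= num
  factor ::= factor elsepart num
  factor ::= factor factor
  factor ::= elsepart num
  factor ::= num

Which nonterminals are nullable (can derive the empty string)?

No nonterminal has an empty production or an RHS whose symbols are all nullable.

{ } (none)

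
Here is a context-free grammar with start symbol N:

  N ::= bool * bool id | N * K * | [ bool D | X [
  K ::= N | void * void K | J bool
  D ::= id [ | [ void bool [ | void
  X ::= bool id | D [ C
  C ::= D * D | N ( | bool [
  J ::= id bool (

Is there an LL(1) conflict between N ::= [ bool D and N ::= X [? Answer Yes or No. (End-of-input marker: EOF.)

FIRST([ bool D) = { [ } and FIRST(X [) = { [, bool, id, void }.
Both contain [, so the two alternatives are not disjoint — LL(1) conflict.

Yes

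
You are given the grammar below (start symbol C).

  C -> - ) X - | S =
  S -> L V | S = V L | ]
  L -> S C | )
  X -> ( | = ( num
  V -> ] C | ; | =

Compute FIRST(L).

{ ), ] }

From L -> S C: add FIRST(S) = { ), ] }.
L -> ) contributes {)}.
Union: FIRST(L) = { ), ] }.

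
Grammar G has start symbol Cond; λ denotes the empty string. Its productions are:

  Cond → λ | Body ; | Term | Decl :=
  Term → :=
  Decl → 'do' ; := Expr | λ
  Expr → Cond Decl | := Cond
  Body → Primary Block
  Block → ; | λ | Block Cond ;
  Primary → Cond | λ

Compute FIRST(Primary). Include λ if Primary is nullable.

From Primary → Cond: add FIRST(Cond) = { 'do', :=, ;, λ } (including λ since Cond is nullable).
Primary → λ contributes λ.
Union: FIRST(Primary) = { 'do', :=, ;, λ }.

{ 'do', :=, ;, λ }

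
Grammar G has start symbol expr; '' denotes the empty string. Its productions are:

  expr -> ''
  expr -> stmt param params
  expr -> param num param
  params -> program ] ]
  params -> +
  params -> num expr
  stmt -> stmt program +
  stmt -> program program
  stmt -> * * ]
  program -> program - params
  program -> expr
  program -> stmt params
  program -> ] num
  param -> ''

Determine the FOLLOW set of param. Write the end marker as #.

In expr -> stmt param params: add FIRST(params) = { *, +, -, ], num }.
In expr -> param num param: add FIRST(num param) = { num }.
In expr -> param num param: param is at the end, add FOLLOW(expr) = { #, *, +, -, ], num }.
Union: FOLLOW(param) = { #, *, +, -, ], num }.

{ #, *, +, -, ], num }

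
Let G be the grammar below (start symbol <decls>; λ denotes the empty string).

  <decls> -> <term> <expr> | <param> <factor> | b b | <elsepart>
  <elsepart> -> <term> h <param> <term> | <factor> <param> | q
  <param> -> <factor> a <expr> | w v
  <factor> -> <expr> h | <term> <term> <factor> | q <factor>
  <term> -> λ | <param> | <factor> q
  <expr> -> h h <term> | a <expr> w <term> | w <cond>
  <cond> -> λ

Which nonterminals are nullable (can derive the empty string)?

Directly nullable (have an λ-production): <term>, <cond>.
No other nonterminal has a production whose RHS symbols are all nullable.

{ <cond>, <term> }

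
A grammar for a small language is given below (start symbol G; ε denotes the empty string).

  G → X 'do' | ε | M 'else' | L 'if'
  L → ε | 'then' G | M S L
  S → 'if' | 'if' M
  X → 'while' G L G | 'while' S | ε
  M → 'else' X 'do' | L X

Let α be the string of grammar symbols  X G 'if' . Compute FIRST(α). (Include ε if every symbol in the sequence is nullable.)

{ 'do', 'else', 'if', 'then', 'while' }

Add FIRST(X)\{ε} = { 'while' }; X is nullable, continue.
Add FIRST(G)\{ε} = { 'do', 'else', 'if', 'then', 'while' }; G is nullable, continue.
'if' is a terminal; add {'if'} and stop.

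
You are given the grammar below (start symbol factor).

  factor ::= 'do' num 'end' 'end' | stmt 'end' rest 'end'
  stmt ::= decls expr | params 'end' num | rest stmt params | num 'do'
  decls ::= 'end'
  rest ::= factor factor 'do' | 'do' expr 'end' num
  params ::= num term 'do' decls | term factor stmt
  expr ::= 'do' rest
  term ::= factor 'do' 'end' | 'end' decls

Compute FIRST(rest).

{ 'do', 'end', num }

From rest ::= factor factor 'do': add FIRST(factor) = { 'do', 'end', num }.
rest ::= 'do' expr 'end' num contributes {'do'}.
Union: FIRST(rest) = { 'do', 'end', num }.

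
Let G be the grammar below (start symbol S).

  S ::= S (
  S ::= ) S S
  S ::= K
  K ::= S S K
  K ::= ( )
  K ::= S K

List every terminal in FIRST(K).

From K ::= S S K: add FIRST(S) = { (, ) }.
K ::= ( ) contributes {(}.
From K ::= S K: add FIRST(S) = { (, ) }.
Union: FIRST(K) = { (, ) }.

{ (, ) }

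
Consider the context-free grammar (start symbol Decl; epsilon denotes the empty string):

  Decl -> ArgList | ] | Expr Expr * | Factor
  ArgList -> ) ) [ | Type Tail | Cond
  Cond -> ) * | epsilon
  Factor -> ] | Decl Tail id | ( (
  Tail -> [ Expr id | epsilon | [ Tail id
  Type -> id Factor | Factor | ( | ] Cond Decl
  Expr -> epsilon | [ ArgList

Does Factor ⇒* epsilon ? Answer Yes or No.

No

Nullable nonterminals: ArgList, Cond, Decl, Expr, Tail.
No production of Factor has an RHS whose symbols are all nullable, so Factor is not nullable.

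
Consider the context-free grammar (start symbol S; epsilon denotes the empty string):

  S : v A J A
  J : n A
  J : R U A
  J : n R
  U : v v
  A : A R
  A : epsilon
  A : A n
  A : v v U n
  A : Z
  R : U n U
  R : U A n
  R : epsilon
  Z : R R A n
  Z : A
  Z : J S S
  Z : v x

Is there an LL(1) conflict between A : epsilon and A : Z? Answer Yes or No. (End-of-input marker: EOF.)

FIRST(epsilon) = { epsilon } and FIRST(Z) = { n, v, epsilon }.
Both alternatives are nullable, violating the LL(1) condition.

Yes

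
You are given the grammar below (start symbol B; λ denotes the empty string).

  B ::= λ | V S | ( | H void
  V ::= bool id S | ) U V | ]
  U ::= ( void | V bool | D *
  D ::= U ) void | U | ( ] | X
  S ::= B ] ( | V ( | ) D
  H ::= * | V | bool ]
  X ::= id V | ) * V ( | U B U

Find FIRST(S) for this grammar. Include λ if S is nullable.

{ (, ), *, ], bool }

From S ::= B ] (: B nullable, take FIRST(B) ∪ {]} = { (, ), *, ], bool }.
From S ::= V (: add FIRST(V) = { ), ], bool }.
S ::= ) D contributes {)}.
Union: FIRST(S) = { (, ), *, ], bool }.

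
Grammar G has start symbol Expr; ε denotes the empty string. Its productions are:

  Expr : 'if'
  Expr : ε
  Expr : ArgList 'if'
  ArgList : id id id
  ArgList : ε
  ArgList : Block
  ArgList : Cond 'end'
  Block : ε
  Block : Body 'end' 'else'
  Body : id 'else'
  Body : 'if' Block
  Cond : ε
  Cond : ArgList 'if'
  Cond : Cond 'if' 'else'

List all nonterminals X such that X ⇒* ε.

{ ArgList, Block, Cond, Expr }

Directly nullable (have an ε-production): Expr, ArgList, Block, Cond.
No other nonterminal has a production whose RHS symbols are all nullable.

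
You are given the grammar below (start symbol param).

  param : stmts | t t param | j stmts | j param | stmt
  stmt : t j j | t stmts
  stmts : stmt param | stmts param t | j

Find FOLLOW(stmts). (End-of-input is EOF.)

In param : stmts: stmts is at the end, add FOLLOW(param) = { EOF, j, t }.
In param : j stmts: stmts is at the end, add FOLLOW(param) = { EOF, j, t }.
In stmt : t stmts: stmts is at the end, add FOLLOW(stmt) = { EOF, j, t }.
In stmts : stmts param t: add FIRST(param t) = { j, t }.
Union: FOLLOW(stmts) = { EOF, j, t }.

{ EOF, j, t }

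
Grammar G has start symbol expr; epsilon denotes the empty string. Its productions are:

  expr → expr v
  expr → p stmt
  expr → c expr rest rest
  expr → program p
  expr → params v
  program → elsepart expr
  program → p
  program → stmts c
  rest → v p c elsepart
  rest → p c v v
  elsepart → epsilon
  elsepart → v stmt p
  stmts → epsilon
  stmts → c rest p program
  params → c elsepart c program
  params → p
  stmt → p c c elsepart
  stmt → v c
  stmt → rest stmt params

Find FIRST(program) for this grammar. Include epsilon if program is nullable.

{ c, p, v }

From program → elsepart expr: elsepart nullable, take FIRST(elsepart) ∪ FIRST(expr) = { c, p, v }.
program → p contributes {p}.
From program → stmts c: stmts nullable, take FIRST(stmts) ∪ {c} = { c }.
Union: FIRST(program) = { c, p, v }.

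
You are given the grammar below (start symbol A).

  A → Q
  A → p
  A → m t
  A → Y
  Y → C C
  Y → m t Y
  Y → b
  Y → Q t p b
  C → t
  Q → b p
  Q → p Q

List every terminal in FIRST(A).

From A → Q: add FIRST(Q) = { b, p }.
A → p contributes {p}.
A → m t contributes {m}.
From A → Y: add FIRST(Y) = { b, m, p, t }.
Union: FIRST(A) = { b, m, p, t }.

{ b, m, p, t }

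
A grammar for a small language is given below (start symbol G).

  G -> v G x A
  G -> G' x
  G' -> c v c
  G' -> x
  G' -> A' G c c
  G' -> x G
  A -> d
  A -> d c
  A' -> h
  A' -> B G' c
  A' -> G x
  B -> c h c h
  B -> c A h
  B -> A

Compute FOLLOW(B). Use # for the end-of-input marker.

In A' -> B G' c: add FIRST(G' c) = { c, d, h, v, x }.
Union: FOLLOW(B) = { c, d, h, v, x }.

{ c, d, h, v, x }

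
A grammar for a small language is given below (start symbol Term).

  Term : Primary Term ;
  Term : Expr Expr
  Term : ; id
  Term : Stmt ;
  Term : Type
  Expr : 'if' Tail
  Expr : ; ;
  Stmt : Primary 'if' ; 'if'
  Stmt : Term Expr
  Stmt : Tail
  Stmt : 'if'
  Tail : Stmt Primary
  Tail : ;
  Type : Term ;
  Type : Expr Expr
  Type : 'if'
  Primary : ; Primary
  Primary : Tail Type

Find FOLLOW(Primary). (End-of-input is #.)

In Term : Primary Term ;: add FIRST(Term ;) = { 'if', ; }.
In Stmt : Primary 'if' ; 'if': add FIRST('if' ; 'if') = { 'if' }.
In Tail : Stmt Primary: Primary is at the end, add FOLLOW(Tail) = { #, 'if', ; }.
In Primary : ; Primary: Primary is at the end, add FOLLOW(Primary) = { #, 'if', ; }.
Union: FOLLOW(Primary) = { #, 'if', ; }.

{ #, 'if', ; }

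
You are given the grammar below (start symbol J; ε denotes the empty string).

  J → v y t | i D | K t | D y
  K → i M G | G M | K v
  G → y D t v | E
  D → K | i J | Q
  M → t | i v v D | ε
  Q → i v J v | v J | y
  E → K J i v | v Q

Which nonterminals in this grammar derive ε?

{ M }

Directly nullable (have an ε-production): M.
No other nonterminal has a production whose RHS symbols are all nullable.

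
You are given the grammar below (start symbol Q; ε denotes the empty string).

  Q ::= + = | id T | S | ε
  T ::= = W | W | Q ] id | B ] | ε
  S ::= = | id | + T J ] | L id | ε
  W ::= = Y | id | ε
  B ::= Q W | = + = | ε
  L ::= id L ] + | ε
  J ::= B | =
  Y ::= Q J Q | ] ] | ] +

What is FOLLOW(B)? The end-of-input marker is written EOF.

In T ::= B ]: add FIRST(]) = { ] }.
In J ::= B: B is at the end, add FOLLOW(J) = { EOF, +, =, ], id }.
Union: FOLLOW(B) = { EOF, +, =, ], id }.

{ EOF, +, =, ], id }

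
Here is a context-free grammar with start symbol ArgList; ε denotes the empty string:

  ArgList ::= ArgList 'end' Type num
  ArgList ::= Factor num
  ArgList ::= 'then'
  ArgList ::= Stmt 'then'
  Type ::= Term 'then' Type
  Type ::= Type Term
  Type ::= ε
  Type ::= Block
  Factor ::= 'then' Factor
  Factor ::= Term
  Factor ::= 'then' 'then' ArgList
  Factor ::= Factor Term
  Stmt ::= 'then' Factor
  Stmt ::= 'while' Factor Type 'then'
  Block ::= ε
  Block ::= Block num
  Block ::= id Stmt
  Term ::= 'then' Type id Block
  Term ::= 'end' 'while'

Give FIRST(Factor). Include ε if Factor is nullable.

{ 'end', 'then' }

Factor ::= 'then' Factor contributes {'then'}.
From Factor ::= Term: add FIRST(Term) = { 'end', 'then' }.
Factor ::= 'then' 'then' ArgList contributes {'then'}.
From Factor ::= Factor Term: add FIRST(Factor) = { 'end', 'then' }.
Union: FIRST(Factor) = { 'end', 'then' }.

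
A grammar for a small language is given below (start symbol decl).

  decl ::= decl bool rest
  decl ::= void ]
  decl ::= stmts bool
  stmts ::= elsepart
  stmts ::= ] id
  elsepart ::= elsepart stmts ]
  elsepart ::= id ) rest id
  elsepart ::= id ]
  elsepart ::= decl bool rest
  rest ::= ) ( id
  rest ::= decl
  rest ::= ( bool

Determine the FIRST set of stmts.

{ ], id, void }

From stmts ::= elsepart: add FIRST(elsepart) = { ], id, void }.
stmts ::= ] id contributes {]}.
Union: FIRST(stmts) = { ], id, void }.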